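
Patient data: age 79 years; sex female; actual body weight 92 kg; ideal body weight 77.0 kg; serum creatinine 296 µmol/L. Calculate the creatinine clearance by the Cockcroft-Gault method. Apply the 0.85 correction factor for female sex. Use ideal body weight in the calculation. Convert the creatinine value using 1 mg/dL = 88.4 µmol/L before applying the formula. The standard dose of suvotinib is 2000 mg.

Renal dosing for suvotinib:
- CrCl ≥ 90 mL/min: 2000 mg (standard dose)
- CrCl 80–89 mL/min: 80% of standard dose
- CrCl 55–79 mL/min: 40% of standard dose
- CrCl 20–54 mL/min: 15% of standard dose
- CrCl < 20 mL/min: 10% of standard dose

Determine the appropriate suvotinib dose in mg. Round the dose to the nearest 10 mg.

200 mg

SCr = 296 / 88.4 = 3.348 mg/dL
CrCl = (140 − 79) × 77 / (72 × 3.348) × 0.85 = 4697.0 / 241.06 × 0.85 ≈ 16.6 mL/min
CrCl ≈ 17 mL/min → bracket < 20 mL/min.
10% of 2000 mg = 200 mg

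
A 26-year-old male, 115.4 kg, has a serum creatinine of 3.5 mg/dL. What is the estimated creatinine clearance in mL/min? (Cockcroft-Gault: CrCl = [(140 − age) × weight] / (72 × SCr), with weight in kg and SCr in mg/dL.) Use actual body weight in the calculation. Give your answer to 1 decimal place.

52.2 mL/min

CrCl = (140 − 26) × 115.4 / (72 × 3.5) = 13155.6 / 252.00 ≈ 52.2 mL/min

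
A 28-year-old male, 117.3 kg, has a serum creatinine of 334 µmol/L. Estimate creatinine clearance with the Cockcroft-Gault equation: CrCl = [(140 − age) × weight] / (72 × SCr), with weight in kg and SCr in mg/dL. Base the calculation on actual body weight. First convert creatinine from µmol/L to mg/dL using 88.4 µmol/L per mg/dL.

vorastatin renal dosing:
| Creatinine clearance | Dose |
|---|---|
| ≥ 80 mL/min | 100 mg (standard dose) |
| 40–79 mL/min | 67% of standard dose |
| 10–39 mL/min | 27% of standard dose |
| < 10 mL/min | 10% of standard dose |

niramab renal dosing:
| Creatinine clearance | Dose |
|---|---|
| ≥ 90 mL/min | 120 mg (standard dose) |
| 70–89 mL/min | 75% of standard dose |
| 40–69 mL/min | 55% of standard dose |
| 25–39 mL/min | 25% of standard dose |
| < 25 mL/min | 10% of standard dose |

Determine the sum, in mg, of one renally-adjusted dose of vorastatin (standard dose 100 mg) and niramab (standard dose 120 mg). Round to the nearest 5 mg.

135 mg

SCr = 334 / 88.4 = 3.778 mg/dL
CrCl = (140 − 28) × 117.3 / (72 × 3.778) = 13137.6 / 272.02 ≈ 48.3 mL/min
CrCl ≈ 48 mL/min.
vorastatin: 40–79 mL/min → 67% of 100 mg = 67 mg.
niramab: 40–69 mL/min → 55% of 120 mg = 66 mg.
Total = 67 + 66 = 133 mg.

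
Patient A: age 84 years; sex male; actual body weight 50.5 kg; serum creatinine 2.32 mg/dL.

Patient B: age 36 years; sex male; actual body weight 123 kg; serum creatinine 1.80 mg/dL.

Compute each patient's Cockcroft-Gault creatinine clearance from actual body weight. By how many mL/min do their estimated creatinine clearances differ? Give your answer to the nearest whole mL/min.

82 mL/min

Patient A: CrCl = (140 − 84) × 50.5 / (72 × 2.32) = 2828.0 / 167.04 ≈ 16.9 mL/min
Patient B: CrCl = (140 − 36) × 123 / (72 × 1.8) = 12792.0 / 129.60 ≈ 98.7 mL/min
|16.9 − 98.7| = 81.8 mL/min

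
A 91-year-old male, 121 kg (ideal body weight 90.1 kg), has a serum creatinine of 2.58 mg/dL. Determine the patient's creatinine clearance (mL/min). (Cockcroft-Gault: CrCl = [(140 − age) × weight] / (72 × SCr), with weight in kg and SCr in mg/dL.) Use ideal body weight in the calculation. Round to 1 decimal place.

23.8 mL/min

CrCl = (140 − 91) × 90.1 / (72 × 2.58) = 4414.9 / 185.76 ≈ 23.8 mL/min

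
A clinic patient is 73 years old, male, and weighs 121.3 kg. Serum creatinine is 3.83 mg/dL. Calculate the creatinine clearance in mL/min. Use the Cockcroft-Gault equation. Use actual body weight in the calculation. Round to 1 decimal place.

29.5 mL/min

CrCl = (140 − 73) × 121.3 / (72 × 3.83) = 8127.1 / 275.76 ≈ 29.5 mL/min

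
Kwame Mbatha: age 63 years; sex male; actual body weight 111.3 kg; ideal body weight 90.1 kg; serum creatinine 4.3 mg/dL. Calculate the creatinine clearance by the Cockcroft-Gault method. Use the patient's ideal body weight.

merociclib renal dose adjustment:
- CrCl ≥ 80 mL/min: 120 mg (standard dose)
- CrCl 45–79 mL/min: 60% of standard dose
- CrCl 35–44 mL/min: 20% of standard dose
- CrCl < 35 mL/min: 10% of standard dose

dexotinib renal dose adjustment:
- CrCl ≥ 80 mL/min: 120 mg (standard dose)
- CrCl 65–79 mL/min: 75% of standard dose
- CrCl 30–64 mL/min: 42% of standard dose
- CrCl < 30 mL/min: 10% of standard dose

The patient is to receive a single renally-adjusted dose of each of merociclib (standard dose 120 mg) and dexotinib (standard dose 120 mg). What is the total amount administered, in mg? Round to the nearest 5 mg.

25 mg

CrCl = (140 − 63) × 90.1 / (72 × 4.3) = 6937.7 / 309.60 ≈ 22.4 mL/min
CrCl ≈ 22 mL/min.
merociclib: < 35 mL/min → 10% of 120 mg = 12 mg.
dexotinib: < 30 mL/min → 10% of 120 mg = 12 mg.
Total = 12 + 12 = 24 mg.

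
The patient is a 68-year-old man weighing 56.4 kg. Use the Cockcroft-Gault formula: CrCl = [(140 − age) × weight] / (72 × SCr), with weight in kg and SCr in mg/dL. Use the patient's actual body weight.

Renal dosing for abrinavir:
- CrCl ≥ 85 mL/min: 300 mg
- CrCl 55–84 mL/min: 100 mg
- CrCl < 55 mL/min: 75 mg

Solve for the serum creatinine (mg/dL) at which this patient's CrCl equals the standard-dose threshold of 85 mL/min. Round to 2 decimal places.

0.66 mg/dL

Standard dose requires CrCl ≥ 85 mL/min.
Set (140 − 68) × 56.4 / (72 × SCr) = 85
SCr = (140 − 68) × 56.4 / (72 × 85) = 0.664 mg/dL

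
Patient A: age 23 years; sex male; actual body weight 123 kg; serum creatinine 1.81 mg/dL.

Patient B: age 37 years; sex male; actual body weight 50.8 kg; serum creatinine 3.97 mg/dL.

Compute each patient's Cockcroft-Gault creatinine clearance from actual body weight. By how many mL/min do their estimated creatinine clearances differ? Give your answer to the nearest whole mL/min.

Patient A: CrCl = (140 − 23) × 123 / (72 × 1.81) = 14391.0 / 130.32 ≈ 110.4 mL/min
Patient B: CrCl = (140 − 37) × 50.8 / (72 × 3.97) = 5232.4 / 285.84 ≈ 18.3 mL/min
|110.4 − 18.3| = 92.1 mL/min

92 mL/min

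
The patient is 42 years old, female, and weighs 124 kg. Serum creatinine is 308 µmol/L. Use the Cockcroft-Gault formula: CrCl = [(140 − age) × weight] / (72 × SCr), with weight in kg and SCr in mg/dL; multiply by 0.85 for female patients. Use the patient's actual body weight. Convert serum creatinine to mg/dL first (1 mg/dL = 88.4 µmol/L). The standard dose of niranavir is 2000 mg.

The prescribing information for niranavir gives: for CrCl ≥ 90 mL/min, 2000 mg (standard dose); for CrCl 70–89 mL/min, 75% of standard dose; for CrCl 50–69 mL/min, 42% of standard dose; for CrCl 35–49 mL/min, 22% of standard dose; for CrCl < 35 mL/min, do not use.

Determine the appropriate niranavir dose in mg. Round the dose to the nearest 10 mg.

SCr = 308 / 88.4 = 3.484 mg/dL
CrCl = (140 − 42) × 124 / (72 × 3.484) × 0.85 = 12152.0 / 250.85 × 0.85 ≈ 41.2 mL/min
CrCl ≈ 41 mL/min → bracket 35–49 mL/min.
22% of 2000 mg = 440 mg

440 mg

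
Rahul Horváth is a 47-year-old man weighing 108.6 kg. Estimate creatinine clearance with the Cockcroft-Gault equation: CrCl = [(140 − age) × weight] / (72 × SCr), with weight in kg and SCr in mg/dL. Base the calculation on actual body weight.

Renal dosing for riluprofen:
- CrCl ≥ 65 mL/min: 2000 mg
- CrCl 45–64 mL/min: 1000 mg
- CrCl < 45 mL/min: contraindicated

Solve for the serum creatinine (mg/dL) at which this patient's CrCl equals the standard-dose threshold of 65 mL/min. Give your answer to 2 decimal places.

2.16 mg/dL

Standard dose requires CrCl ≥ 65 mL/min.
Set (140 − 47) × 108.6 / (72 × SCr) = 65
SCr = (140 − 47) × 108.6 / (72 × 65) = 2.158 mg/dL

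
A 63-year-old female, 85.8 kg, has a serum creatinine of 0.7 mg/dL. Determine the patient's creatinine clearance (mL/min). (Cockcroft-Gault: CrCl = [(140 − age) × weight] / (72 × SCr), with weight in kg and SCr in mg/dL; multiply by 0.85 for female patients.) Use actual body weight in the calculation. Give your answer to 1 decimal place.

CrCl = (140 − 63) × 85.8 / (72 × 0.7) × 0.85 = 6606.6 / 50.40 × 0.85 ≈ 111.4 mL/min

111.4 mL/min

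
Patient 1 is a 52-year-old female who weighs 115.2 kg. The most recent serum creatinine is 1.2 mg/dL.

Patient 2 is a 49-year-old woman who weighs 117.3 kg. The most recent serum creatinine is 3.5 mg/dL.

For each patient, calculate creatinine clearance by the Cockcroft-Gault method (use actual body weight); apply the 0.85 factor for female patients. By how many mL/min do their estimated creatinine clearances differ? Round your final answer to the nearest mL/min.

Patient 1: CrCl = (140 − 52) × 115.2 / (72 × 1.2) × 0.85 = 10137.6 / 86.40 × 0.85 ≈ 99.7 mL/min
Patient 2: CrCl = (140 − 49) × 117.3 / (72 × 3.5) × 0.85 = 10674.3 / 252.00 × 0.85 ≈ 36.0 mL/min
|99.7 − 36.0| = 63.7 mL/min

64 mL/min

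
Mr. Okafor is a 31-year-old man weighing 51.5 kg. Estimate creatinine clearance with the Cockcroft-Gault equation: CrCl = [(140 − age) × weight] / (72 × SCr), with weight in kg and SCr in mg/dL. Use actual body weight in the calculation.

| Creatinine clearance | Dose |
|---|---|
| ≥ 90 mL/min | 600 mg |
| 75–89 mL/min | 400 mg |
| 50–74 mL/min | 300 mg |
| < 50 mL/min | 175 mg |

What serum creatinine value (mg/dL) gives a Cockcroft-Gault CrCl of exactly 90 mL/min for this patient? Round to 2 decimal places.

Standard dose requires CrCl ≥ 90 mL/min.
Set (140 − 31) × 51.5 / (72 × SCr) = 90
SCr = (140 − 31) × 51.5 / (72 × 90) = 0.866 mg/dL

0.87 mg/dL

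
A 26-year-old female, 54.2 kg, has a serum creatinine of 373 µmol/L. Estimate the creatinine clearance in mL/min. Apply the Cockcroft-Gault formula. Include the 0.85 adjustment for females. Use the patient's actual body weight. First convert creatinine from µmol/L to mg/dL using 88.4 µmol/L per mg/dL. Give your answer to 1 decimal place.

17.3 mL/min

SCr = 373 / 88.4 = 4.219 mg/dL
CrCl = (140 − 26) × 54.2 / (72 × 4.219) × 0.85 = 6178.8 / 303.77 × 0.85 ≈ 17.3 mL/min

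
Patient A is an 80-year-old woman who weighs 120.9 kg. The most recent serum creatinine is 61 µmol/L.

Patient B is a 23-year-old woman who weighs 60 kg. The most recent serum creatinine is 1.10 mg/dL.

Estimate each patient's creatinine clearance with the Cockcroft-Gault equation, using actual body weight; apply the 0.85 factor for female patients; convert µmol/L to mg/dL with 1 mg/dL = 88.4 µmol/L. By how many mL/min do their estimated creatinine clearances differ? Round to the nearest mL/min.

Patient A: SCr = 61 / 88.4 = 0.69 mg/dL
Patient A: CrCl = (140 − 80) × 120.9 / (72 × 0.69) × 0.85 = 7254.0 / 49.68 × 0.85 ≈ 124.1 mL/min
Patient B: CrCl = (140 − 23) × 60 / (72 × 1.1) × 0.85 = 7020.0 / 79.20 × 0.85 ≈ 75.3 mL/min
|124.1 − 75.3| = 48.8 mL/min

49 mL/min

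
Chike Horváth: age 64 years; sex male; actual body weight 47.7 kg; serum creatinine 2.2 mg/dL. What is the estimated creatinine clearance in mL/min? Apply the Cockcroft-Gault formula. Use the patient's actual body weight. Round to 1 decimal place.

CrCl = (140 − 64) × 47.7 / (72 × 2.2) = 3625.2 / 158.40 ≈ 22.9 mL/min

22.9 mL/min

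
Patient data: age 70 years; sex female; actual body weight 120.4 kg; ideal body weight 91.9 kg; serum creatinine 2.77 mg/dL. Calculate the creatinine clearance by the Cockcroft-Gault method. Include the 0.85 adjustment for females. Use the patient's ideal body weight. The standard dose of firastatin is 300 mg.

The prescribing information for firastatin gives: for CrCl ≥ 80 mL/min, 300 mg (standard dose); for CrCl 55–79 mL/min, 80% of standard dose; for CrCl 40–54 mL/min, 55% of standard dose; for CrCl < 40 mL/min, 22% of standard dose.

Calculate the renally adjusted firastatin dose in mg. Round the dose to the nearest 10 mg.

CrCl = (140 − 70) × 91.9 / (72 × 2.77) × 0.85 = 6433.0 / 199.44 × 0.85 ≈ 27.4 mL/min
CrCl ≈ 27 mL/min → bracket < 40 mL/min.
22% of 300 mg = 66 mg → 70 mg

70 mg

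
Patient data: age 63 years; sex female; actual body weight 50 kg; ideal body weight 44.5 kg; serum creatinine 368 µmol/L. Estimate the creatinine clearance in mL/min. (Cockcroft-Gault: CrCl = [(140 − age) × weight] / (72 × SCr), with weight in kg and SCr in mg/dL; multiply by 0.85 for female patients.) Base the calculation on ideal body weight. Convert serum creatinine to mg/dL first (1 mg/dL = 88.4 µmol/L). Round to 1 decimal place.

SCr = 368 / 88.4 = 4.163 mg/dL
CrCl = (140 − 63) × 44.5 / (72 × 4.163) × 0.85 = 3426.5 / 299.74 × 0.85 ≈ 9.7 mL/min

9.7 mL/min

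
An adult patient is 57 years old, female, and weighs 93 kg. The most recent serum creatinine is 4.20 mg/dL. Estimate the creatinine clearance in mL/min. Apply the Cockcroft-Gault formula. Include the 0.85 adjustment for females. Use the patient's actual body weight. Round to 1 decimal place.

CrCl = (140 − 57) × 93 / (72 × 4.2) × 0.85 = 7719.0 / 302.40 × 0.85 ≈ 21.7 mL/min

21.7 mL/min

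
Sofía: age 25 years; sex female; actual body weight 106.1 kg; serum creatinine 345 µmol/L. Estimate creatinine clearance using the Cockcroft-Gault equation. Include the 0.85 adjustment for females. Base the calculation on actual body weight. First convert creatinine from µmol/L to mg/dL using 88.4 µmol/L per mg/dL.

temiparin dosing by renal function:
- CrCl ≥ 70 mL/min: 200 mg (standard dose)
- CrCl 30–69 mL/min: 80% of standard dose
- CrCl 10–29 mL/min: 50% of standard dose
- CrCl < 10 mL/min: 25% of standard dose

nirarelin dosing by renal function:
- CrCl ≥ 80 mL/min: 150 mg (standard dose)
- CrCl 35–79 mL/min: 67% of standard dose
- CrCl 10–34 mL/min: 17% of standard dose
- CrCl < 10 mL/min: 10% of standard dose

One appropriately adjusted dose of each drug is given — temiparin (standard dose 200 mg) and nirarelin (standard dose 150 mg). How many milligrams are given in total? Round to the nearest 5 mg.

SCr = 345 / 88.4 = 3.903 mg/dL
CrCl = (140 − 25) × 106.1 / (72 × 3.903) × 0.85 = 12201.5 / 281.02 × 0.85 ≈ 36.9 mL/min
CrCl ≈ 37 mL/min.
temiparin: 30–69 mL/min → 80% of 200 mg = 160 mg.
nirarelin: 35–79 mL/min → 67% of 150 mg = 100.5 mg.
Total = 160 + 100.5 = 260.5 mg.

260 mg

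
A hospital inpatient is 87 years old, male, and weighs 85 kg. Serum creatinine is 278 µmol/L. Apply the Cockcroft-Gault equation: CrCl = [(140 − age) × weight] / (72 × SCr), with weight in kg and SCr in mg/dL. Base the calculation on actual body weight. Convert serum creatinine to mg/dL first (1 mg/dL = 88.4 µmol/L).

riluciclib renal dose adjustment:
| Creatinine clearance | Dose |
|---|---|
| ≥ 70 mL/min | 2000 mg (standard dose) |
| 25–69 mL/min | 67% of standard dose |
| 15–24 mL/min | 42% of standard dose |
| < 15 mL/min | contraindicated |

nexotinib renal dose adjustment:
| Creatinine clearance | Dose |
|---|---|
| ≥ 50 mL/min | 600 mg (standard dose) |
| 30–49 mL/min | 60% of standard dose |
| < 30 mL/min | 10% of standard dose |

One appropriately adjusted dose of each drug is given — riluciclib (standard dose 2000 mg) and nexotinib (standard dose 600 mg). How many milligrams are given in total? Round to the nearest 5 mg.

SCr = 278 / 88.4 = 3.145 mg/dL
CrCl = (140 − 87) × 85 / (72 × 3.145) = 4505.0 / 226.44 ≈ 19.9 mL/min
CrCl ≈ 20 mL/min.
riluciclib: 15–24 mL/min → 42% of 2000 mg = 840 mg.
nexotinib: < 30 mL/min → 10% of 600 mg = 60 mg.
Total = 840 + 60 = 900 mg.

900 mg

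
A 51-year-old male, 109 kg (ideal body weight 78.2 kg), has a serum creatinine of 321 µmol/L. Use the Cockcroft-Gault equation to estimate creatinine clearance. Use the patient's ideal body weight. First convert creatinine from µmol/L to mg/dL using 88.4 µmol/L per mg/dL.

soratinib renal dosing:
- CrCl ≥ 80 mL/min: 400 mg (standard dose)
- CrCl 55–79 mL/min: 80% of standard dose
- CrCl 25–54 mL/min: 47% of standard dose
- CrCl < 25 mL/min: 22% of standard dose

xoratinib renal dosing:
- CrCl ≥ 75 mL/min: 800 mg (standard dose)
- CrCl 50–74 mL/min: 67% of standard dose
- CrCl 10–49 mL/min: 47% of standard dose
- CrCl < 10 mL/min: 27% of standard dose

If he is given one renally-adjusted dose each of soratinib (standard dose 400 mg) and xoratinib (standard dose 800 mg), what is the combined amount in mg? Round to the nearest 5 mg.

565 mg

SCr = 321 / 88.4 = 3.631 mg/dL
CrCl = (140 − 51) × 78.2 / (72 × 3.631) = 6959.8 / 261.43 ≈ 26.6 mL/min
CrCl ≈ 27 mL/min.
soratinib: 25–54 mL/min → 47% of 400 mg = 188 mg.
xoratinib: 10–49 mL/min → 47% of 800 mg = 376 mg.
Total = 188 + 376 = 564 mg.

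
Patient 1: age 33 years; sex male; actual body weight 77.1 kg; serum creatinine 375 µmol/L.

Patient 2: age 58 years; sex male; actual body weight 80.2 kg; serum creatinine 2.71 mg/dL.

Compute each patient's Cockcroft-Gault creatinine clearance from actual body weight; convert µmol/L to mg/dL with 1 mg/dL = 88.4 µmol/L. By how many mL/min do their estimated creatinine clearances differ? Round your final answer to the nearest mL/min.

7 mL/min

Patient 1: SCr = 375 / 88.4 = 4.242 mg/dL
Patient 1: CrCl = (140 − 33) × 77.1 / (72 × 4.242) = 8249.7 / 305.42 ≈ 27.0 mL/min
Patient 2: CrCl = (140 − 58) × 80.2 / (72 × 2.71) = 6576.4 / 195.12 ≈ 33.7 mL/min
|27.0 − 33.7| = 6.7 mL/min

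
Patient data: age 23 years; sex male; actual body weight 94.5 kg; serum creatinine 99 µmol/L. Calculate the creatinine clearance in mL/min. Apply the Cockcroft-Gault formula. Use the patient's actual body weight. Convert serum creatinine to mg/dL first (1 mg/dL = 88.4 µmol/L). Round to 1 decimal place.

SCr = 99 / 88.4 = 1.12 mg/dL
CrCl = (140 − 23) × 94.5 / (72 × 1.12) = 11056.5 / 80.64 ≈ 137.1 mL/min

137.1 mL/min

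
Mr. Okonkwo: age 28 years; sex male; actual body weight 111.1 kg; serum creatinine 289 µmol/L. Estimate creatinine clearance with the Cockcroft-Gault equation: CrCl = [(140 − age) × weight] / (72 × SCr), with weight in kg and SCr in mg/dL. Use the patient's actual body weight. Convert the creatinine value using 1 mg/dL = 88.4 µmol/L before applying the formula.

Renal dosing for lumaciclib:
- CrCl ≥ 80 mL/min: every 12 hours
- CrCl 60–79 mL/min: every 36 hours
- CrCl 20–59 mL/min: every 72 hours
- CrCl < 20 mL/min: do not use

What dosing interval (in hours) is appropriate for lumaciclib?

SCr = 289 / 88.4 = 3.269 mg/dL
CrCl = (140 − 28) × 111.1 / (72 × 3.269) = 12443.2 / 235.37 ≈ 52.9 mL/min
CrCl ≈ 53 mL/min → bracket 20–59 mL/min → every 72 hours.

every 72 hours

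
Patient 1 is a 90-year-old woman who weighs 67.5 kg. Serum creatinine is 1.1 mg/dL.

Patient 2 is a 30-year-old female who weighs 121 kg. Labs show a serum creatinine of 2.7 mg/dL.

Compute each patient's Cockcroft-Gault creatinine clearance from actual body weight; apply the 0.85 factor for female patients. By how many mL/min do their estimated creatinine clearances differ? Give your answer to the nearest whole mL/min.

22 mL/min

Patient 1: CrCl = (140 − 90) × 67.5 / (72 × 1.1) × 0.85 = 3375.0 / 79.20 × 0.85 ≈ 36.2 mL/min
Patient 2: CrCl = (140 − 30) × 121 / (72 × 2.7) × 0.85 = 13310.0 / 194.40 × 0.85 ≈ 58.2 mL/min
|36.2 − 58.2| = 22.0 mL/min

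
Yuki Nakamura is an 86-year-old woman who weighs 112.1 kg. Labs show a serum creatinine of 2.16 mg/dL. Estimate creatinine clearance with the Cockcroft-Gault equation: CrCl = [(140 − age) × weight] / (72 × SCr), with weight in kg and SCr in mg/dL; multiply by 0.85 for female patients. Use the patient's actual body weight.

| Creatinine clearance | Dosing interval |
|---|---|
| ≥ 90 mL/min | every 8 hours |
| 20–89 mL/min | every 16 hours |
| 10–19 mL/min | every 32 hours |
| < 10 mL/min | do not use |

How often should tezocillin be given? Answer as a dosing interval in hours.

CrCl = (140 − 86) × 112.1 / (72 × 2.16) × 0.85 = 6053.4 / 155.52 × 0.85 ≈ 33.1 mL/min
CrCl ≈ 33 mL/min → bracket 20–89 mL/min → every 16 hours.

every 16 hours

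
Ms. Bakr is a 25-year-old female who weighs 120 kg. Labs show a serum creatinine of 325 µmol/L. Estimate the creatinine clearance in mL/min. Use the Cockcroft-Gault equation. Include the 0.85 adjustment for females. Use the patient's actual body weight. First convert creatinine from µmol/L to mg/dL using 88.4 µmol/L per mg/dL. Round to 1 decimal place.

44.3 mL/min

SCr = 325 / 88.4 = 3.676 mg/dL
CrCl = (140 − 25) × 120 / (72 × 3.676) × 0.85 = 13800.0 / 264.67 × 0.85 ≈ 44.3 mL/min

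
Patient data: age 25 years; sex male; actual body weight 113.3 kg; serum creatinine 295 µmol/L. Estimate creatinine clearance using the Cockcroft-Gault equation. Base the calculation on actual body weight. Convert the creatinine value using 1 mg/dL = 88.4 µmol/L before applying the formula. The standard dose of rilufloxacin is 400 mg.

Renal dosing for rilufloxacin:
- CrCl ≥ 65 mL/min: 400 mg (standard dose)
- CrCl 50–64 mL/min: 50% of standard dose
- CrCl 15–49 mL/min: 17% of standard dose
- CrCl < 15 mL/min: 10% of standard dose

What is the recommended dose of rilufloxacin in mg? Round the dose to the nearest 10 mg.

200 mg

SCr = 295 / 88.4 = 3.337 mg/dL
CrCl = (140 − 25) × 113.3 / (72 × 3.337) = 13029.5 / 240.26 ≈ 54.2 mL/min
CrCl ≈ 54 mL/min → bracket 50–64 mL/min.
50% of 400 mg = 200 mg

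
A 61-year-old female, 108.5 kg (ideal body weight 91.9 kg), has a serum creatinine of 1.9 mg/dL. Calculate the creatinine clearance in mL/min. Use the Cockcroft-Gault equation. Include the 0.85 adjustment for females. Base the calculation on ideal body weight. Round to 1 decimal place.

CrCl = (140 − 61) × 91.9 / (72 × 1.9) × 0.85 = 7260.1 / 136.80 × 0.85 ≈ 45.1 mL/min

45.1 mL/min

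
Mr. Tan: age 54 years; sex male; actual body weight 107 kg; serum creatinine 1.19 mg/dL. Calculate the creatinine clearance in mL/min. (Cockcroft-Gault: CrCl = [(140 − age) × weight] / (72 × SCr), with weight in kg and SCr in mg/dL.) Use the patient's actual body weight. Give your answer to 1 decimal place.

CrCl = (140 − 54) × 107 / (72 × 1.19) = 9202.0 / 85.68 ≈ 107.4 mL/min

107.4 mL/min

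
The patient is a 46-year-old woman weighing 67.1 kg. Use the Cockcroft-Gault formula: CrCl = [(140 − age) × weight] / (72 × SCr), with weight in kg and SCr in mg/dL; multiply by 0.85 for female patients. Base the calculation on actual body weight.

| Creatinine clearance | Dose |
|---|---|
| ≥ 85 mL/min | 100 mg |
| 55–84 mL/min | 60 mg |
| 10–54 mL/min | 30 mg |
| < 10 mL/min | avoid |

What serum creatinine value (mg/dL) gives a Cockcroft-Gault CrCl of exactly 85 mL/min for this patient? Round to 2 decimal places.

Standard dose requires CrCl ≥ 85 mL/min.
Set (140 − 46) × 67.1 × 0.85 / (72 × SCr) = 85
SCr = (140 − 46) × 67.1 × 0.85 / (72 × 85) = 0.876 mg/dL

0.88 mg/dL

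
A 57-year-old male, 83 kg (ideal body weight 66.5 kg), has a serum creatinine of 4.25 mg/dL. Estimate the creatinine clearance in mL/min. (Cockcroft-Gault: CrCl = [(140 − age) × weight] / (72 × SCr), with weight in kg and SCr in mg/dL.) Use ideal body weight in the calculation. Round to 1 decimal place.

18.0 mL/min

CrCl = (140 − 57) × 66.5 / (72 × 4.25) = 5519.5 / 306.00 ≈ 18.0 mL/min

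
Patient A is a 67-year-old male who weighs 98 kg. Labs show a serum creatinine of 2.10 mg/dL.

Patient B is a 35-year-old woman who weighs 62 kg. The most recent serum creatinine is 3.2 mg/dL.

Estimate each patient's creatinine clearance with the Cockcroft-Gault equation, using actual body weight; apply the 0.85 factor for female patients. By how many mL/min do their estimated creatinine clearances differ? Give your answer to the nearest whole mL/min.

Patient A: CrCl = (140 − 67) × 98 / (72 × 2.1) = 7154.0 / 151.20 ≈ 47.3 mL/min
Patient B: CrCl = (140 − 35) × 62 / (72 × 3.2) × 0.85 = 6510.0 / 230.40 × 0.85 ≈ 24.0 mL/min
|47.3 − 24.0| = 23.3 mL/min

23 mL/min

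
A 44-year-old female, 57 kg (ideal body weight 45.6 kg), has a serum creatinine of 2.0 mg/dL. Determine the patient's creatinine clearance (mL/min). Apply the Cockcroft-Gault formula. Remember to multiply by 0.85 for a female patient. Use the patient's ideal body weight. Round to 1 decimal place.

25.8 mL/min

CrCl = (140 − 44) × 45.6 / (72 × 2) × 0.85 = 4377.6 / 144.00 × 0.85 ≈ 25.8 mL/min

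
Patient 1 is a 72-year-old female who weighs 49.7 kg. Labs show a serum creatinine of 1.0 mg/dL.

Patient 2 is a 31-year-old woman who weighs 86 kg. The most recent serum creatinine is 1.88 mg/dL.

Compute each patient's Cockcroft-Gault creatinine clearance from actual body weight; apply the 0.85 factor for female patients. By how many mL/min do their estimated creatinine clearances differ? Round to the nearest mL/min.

19 mL/min

Patient 1: CrCl = (140 − 72) × 49.7 / (72 × 1) × 0.85 = 3379.6 / 72.00 × 0.85 ≈ 39.9 mL/min
Patient 2: CrCl = (140 − 31) × 86 / (72 × 1.88) × 0.85 = 9374.0 / 135.36 × 0.85 ≈ 58.9 mL/min
|39.9 − 58.9| = 19.0 mL/min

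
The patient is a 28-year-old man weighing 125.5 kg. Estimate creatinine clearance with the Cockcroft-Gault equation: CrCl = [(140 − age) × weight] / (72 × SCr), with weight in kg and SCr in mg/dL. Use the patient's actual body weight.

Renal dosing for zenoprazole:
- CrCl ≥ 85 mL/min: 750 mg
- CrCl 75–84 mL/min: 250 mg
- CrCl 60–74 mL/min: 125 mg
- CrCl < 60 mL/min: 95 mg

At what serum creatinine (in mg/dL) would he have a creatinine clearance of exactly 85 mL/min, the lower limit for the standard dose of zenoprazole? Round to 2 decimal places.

2.30 mg/dL

Standard dose requires CrCl ≥ 85 mL/min.
Set (140 − 28) × 125.5 / (72 × SCr) = 85
SCr = (140 − 28) × 125.5 / (72 × 85) = 2.297 mg/dL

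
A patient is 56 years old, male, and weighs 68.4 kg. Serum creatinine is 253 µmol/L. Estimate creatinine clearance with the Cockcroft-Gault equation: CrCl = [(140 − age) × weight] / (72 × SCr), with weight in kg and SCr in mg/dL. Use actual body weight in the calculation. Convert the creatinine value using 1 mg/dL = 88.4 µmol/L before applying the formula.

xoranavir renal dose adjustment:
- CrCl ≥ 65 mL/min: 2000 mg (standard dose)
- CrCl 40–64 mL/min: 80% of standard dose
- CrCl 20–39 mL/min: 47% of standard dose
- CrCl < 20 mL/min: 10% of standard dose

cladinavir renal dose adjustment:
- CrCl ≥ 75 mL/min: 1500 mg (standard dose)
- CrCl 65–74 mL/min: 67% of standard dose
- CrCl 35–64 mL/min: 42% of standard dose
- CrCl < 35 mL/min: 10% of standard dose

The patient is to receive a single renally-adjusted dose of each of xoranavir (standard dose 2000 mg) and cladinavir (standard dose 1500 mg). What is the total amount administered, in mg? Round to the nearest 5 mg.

SCr = 253 / 88.4 = 2.862 mg/dL
CrCl = (140 − 56) × 68.4 / (72 × 2.862) = 5745.6 / 206.06 ≈ 27.9 mL/min
CrCl ≈ 28 mL/min.
xoranavir: 20–39 mL/min → 47% of 2000 mg = 940 mg.
cladinavir: < 35 mL/min → 10% of 1500 mg = 150 mg.
Total = 940 + 150 = 1090 mg.

1090 mg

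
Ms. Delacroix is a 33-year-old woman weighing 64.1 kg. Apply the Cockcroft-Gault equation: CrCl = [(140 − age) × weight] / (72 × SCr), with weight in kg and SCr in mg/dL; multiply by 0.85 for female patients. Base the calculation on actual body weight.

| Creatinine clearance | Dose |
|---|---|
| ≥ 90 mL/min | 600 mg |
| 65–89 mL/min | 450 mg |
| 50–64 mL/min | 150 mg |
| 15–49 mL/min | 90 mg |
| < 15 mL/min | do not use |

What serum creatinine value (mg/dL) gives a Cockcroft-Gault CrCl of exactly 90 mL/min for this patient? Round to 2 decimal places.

0.90 mg/dL

Standard dose requires CrCl ≥ 90 mL/min.
Set (140 − 33) × 64.1 × 0.85 / (72 × SCr) = 90
SCr = (140 − 33) × 64.1 × 0.85 / (72 × 90) = 0.900 mg/dL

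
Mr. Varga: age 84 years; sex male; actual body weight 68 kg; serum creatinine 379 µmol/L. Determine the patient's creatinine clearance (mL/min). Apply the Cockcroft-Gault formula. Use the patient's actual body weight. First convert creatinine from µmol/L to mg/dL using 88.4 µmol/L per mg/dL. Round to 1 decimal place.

12.3 mL/min

SCr = 379 / 88.4 = 4.287 mg/dL
CrCl = (140 − 84) × 68 / (72 × 4.287) = 3808.0 / 308.66 ≈ 12.3 mL/min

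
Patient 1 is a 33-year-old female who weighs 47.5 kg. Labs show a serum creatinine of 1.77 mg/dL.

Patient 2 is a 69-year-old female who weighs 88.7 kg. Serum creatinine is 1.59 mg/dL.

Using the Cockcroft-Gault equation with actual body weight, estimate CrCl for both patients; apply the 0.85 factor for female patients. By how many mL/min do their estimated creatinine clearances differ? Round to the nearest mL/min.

13 mL/min

Patient 1: CrCl = (140 − 33) × 47.5 / (72 × 1.77) × 0.85 = 5082.5 / 127.44 × 0.85 ≈ 33.9 mL/min
Patient 2: CrCl = (140 − 69) × 88.7 / (72 × 1.59) × 0.85 = 6297.7 / 114.48 × 0.85 ≈ 46.8 mL/min
|33.9 − 46.8| = 12.9 mL/min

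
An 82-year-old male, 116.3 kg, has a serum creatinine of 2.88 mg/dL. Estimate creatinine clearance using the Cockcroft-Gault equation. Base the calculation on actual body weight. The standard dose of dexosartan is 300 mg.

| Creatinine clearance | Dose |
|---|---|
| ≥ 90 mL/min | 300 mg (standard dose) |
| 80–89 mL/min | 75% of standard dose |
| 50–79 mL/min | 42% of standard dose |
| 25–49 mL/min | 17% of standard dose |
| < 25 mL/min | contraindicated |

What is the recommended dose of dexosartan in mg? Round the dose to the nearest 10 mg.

50 mg

CrCl = (140 − 82) × 116.3 / (72 × 2.88) = 6745.4 / 207.36 ≈ 32.5 mL/min
CrCl ≈ 33 mL/min → bracket 25–49 mL/min.
17% of 300 mg = 51 mg → 50 mg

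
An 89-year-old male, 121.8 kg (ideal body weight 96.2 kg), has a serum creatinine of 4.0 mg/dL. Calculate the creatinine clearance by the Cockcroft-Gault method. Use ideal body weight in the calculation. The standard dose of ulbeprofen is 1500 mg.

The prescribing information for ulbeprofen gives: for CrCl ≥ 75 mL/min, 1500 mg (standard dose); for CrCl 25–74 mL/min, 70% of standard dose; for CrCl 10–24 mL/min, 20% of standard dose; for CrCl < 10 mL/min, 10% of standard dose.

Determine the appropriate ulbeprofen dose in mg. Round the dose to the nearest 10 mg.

300 mg

CrCl = (140 − 89) × 96.2 / (72 × 4) = 4906.2 / 288.00 ≈ 17.0 mL/min
CrCl ≈ 17 mL/min → bracket 10–24 mL/min.
20% of 1500 mg = 300 mg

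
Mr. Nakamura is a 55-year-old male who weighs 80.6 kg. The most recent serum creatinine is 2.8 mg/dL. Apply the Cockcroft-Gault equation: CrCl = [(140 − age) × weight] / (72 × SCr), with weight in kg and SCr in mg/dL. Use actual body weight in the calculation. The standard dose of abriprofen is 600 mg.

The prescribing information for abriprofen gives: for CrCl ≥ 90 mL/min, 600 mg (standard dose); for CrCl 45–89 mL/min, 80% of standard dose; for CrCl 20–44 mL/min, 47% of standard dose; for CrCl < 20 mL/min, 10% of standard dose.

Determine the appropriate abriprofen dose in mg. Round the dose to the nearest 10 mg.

280 mg

CrCl = (140 − 55) × 80.6 / (72 × 2.8) = 6851.0 / 201.60 ≈ 34.0 mL/min
CrCl ≈ 34 mL/min → bracket 20–44 mL/min.
47% of 600 mg = 282 mg → 280 mg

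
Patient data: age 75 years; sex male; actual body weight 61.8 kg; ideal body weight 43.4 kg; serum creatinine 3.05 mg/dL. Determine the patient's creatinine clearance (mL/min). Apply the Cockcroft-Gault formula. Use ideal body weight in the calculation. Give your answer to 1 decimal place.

CrCl = (140 − 75) × 43.4 / (72 × 3.05) = 2821.0 / 219.60 ≈ 12.8 mL/min

12.8 mL/min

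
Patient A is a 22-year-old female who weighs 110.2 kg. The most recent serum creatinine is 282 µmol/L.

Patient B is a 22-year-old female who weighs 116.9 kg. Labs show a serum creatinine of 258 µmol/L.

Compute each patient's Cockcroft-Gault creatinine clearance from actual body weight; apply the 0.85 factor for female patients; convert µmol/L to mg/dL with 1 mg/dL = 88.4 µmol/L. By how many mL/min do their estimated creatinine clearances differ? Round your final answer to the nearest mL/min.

8 mL/min

Patient A: SCr = 282 / 88.4 = 3.19 mg/dL
Patient A: CrCl = (140 − 22) × 110.2 / (72 × 3.19) × 0.85 = 13003.6 / 229.68 × 0.85 ≈ 48.1 mL/min
Patient B: SCr = 258 / 88.4 = 2.919 mg/dL
Patient B: CrCl = (140 − 22) × 116.9 / (72 × 2.919) × 0.85 = 13794.2 / 210.17 × 0.85 ≈ 55.8 mL/min
|48.1 − 55.8| = 7.7 mL/min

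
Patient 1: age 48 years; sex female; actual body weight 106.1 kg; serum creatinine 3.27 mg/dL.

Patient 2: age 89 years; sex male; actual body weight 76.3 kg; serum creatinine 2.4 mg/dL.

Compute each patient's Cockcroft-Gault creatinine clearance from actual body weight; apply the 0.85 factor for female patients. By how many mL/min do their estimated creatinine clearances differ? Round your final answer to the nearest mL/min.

13 mL/min

Patient 1: CrCl = (140 − 48) × 106.1 / (72 × 3.27) × 0.85 = 9761.2 / 235.44 × 0.85 ≈ 35.2 mL/min
Patient 2: CrCl = (140 − 89) × 76.3 / (72 × 2.4) = 3891.3 / 172.80 ≈ 22.5 mL/min
|35.2 − 22.5| = 12.7 mL/min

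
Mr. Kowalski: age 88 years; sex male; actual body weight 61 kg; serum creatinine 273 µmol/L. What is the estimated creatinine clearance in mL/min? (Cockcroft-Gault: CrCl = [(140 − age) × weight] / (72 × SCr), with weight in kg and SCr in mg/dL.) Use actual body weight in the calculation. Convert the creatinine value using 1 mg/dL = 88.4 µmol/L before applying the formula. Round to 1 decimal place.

SCr = 273 / 88.4 = 3.088 mg/dL
CrCl = (140 − 88) × 61 / (72 × 3.088) = 3172.0 / 222.34 ≈ 14.3 mL/min

14.3 mL/min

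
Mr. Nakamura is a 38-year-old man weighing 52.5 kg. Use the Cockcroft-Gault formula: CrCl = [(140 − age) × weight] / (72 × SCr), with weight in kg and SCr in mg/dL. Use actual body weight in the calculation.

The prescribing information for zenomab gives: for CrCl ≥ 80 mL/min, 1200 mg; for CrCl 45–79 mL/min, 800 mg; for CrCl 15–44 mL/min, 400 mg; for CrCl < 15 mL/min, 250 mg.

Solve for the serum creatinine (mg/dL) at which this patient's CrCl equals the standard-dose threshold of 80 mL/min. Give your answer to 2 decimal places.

0.93 mg/dL

Standard dose requires CrCl ≥ 80 mL/min.
Set (140 − 38) × 52.5 / (72 × SCr) = 80
SCr = (140 − 38) × 52.5 / (72 × 80) = 0.930 mg/dL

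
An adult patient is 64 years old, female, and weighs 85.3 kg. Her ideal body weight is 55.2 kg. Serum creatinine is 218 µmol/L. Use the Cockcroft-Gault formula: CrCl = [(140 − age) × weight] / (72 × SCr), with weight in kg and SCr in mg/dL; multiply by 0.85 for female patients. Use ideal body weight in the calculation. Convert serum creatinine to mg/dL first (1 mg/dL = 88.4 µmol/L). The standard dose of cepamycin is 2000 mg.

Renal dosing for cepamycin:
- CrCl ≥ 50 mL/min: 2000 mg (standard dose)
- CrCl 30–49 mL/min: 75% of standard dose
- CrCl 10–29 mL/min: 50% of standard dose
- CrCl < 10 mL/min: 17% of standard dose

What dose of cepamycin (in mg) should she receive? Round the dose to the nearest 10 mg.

1000 mg

SCr = 218 / 88.4 = 2.466 mg/dL
CrCl = (140 − 64) × 55.2 / (72 × 2.466) × 0.85 = 4195.2 / 177.55 × 0.85 ≈ 20.1 mL/min
CrCl ≈ 20 mL/min → bracket 10–29 mL/min.
50% of 2000 mg = 1000 mg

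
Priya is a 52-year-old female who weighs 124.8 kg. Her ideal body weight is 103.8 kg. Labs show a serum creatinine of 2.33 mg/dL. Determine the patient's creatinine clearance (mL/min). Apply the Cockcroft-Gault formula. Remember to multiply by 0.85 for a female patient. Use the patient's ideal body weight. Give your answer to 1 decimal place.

CrCl = (140 − 52) × 103.8 / (72 × 2.33) × 0.85 = 9134.4 / 167.76 × 0.85 ≈ 46.3 mL/min

46.3 mL/min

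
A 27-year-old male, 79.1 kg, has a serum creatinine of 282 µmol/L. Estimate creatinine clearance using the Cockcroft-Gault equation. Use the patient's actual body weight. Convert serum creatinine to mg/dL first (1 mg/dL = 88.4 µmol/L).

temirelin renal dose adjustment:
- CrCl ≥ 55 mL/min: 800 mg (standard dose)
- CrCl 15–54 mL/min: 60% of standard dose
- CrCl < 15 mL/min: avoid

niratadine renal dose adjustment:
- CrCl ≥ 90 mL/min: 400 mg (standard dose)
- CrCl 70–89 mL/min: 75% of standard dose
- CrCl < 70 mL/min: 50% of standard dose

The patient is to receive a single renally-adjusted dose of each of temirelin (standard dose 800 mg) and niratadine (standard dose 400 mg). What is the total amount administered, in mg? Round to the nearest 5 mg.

SCr = 282 / 88.4 = 3.19 mg/dL
CrCl = (140 − 27) × 79.1 / (72 × 3.19) = 8938.3 / 229.68 ≈ 38.9 mL/min
CrCl ≈ 39 mL/min.
temirelin: 15–54 mL/min → 60% of 800 mg = 480 mg.
niratadine: < 70 mL/min → 50% of 400 mg = 200 mg.
Total = 480 + 200 = 680 mg.

680 mg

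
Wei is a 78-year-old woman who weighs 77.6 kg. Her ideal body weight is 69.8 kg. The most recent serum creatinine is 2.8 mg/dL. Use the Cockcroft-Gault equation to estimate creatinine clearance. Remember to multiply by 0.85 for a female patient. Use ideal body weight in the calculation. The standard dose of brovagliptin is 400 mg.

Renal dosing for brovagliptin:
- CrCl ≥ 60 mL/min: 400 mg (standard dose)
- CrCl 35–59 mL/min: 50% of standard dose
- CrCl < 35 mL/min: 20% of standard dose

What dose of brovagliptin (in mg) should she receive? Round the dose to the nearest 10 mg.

80 mg

CrCl = (140 − 78) × 69.8 / (72 × 2.8) × 0.85 = 4327.6 / 201.60 × 0.85 ≈ 18.2 mL/min
CrCl ≈ 18 mL/min → bracket < 35 mL/min.
20% of 400 mg = 80 mg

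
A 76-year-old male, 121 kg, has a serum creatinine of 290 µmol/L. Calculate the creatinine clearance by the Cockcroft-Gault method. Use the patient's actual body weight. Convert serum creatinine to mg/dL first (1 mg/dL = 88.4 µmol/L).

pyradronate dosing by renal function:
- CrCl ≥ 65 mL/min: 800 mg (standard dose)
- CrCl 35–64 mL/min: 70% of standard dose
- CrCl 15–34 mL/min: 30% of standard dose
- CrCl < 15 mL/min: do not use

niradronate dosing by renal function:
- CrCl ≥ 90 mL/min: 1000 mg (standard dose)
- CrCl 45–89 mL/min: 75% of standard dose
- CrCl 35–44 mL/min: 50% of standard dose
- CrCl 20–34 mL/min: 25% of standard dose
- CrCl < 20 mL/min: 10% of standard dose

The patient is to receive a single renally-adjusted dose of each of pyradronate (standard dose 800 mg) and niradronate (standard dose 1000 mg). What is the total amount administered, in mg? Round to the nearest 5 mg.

SCr = 290 / 88.4 = 3.281 mg/dL
CrCl = (140 − 76) × 121 / (72 × 3.281) = 7744.0 / 236.23 ≈ 32.8 mL/min
CrCl ≈ 33 mL/min.
pyradronate: 15–34 mL/min → 30% of 800 mg = 240 mg.
niradronate: 20–34 mL/min → 25% of 1000 mg = 250 mg.
Total = 240 + 250 = 490 mg.

490 mg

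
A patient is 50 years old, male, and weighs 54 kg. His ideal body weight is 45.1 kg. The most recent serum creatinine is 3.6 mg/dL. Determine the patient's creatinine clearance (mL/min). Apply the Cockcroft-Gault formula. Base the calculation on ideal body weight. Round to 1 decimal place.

15.7 mL/min

CrCl = (140 − 50) × 45.1 / (72 × 3.6) = 4059.0 / 259.20 ≈ 15.7 mL/min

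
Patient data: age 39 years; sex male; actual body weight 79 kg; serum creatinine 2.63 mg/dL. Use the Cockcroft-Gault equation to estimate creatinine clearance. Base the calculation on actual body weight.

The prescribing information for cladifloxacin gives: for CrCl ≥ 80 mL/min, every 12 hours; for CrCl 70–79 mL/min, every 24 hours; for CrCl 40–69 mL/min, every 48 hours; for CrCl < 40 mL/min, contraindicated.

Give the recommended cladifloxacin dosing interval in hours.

every 48 hours

CrCl = (140 − 39) × 79 / (72 × 2.63) = 7979.0 / 189.36 ≈ 42.1 mL/min
CrCl ≈ 42 mL/min → bracket 40–69 mL/min → every 48 hours.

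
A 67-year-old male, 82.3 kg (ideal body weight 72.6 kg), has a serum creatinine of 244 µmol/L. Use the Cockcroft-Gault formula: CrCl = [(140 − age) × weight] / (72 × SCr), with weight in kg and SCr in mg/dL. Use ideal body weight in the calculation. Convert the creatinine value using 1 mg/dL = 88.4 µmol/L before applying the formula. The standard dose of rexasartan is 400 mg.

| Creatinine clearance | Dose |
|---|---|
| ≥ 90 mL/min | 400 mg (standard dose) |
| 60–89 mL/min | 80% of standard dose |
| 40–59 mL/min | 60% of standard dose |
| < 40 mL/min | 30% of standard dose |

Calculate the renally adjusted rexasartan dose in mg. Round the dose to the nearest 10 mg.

120 mg

SCr = 244 / 88.4 = 2.76 mg/dL
CrCl = (140 − 67) × 72.6 / (72 × 2.76) = 5299.8 / 198.72 ≈ 26.7 mL/min
CrCl ≈ 27 mL/min → bracket < 40 mL/min.
30% of 400 mg = 120 mg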